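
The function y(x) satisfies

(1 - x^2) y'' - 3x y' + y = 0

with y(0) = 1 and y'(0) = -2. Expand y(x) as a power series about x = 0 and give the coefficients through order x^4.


Ansatz: y(x) = sum_{n>=0} a_n x^n, so y'(x) = sum_{n>=1} n a_n x^(n-1) and y''(x) = sum_{n>=2} n(n-1) a_n x^(n-2).
Substitute into P(x) y'' + Q(x) y' + R(x) y = 0 with P(x) = 1 - x^2, Q(x) = -3x, R(x) = 1, and match powers of x.
Initial conditions: a_0 = 1, a_1 = -2.
Setting the coefficient of each power of x to zero and solving order by order (substituting the coefficients already found):
  x^0: 2 a_2 + a_0 = 0  ->  2 a_2 = -a_0 = -1  ->  a_2 = -1/2
  x^1: 6 a_3 - 2 a_1 = 0  ->  6 a_3 = 2 a_1 = -4  ->  a_3 = -2/3
  x^2: 12 a_4 - 7 a_2 = 0  ->  12 a_4 = 7 a_2 = -7/2  ->  a_4 = -7/24
Truncated series: y(x) = 1 - 2 x - (1/2) x^2 - (2/3) x^3 - (7/24) x^4 + O(x^5).

a_0 = 1; a_1 = -2; a_2 = -1/2; a_3 = -2/3; a_4 = -7/24


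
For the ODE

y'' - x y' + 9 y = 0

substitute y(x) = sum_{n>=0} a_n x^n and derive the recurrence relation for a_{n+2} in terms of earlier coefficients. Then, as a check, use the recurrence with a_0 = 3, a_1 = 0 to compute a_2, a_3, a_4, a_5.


Substitute y = sum_n a_n x^n.
y''(x) has coefficient (n+2)(n+1) a_{n+2} at x^n;
-x y'(x) has coefficient -n a_n at x^n (shift);
9 y(x) has coefficient 9 a_n at x^n.
Matching x^n: (n+2)(n+1) a_{n+2} + (-n + 9) a_n = 0.
Thus a_{n+2} = (n - 9) / ((n+1)(n+2)) * a_n.

Check with a_0 = 3, a_1 = 0 (apply the recurrence for n = 0, 1, 2, 3): a_0 = 3, a_1 = 0, a_2 = -27/2, a_3 = 0, a_4 = 63/8, a_5 = 0.

a_(n+2) = (n - 9) / ((n+1)(n+2)) * a_n; check: a_0 = 3, a_1 = 0, a_2 = -27/2, a_3 = 0, a_4 = 63/8, a_5 = 0


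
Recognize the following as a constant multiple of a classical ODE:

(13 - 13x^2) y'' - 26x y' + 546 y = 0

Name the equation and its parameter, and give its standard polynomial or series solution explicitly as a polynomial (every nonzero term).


All three coefficients share the factor 13; dividing through by 13 gives  (1 - x^2) y'' - 2x y' + 42 y = 0.
This matches the Legendre equation (1 - x^2) y'' - 2x y' + n(n+1) y = 0 (note the -2x y' term) with n(n+1) = 42, so n = 6; the polynomial solution is P_6(x).
With y = sum_k a_k x^k, matching x^k gives (k+2)(k+1) a_{k+2} = [k(k+1) - n(n+1)] a_k = (k - 6)(k + 7) a_k. The right side vanishes at k = 6, so the series with the parity of 6 terminates at degree 6.
Standard normalization (P_n(1) = 1): leading coefficient (2n)!/(2^n (n!)^2) = 479001600/(64*518400) = 231/16, so a_6 = 231/16. Work downward with a_k = (k+1)(k+2) a_{k+2} / ((k - 6)(k + 7)):
  a_4 = (5)(6)(231/16) / ((4 - 6)(4 + 7)) = (3465/8)/(-22) = -315/16
  a_2 = (3)(4)(-315/16) / ((2 - 6)(2 + 7)) = (-945/4)/(-36) = 105/16
  a_0 = (1)(2)(105/16) / ((0 - 6)(0 + 7)) = (105/8)/(-42) = -5/16
Hence P_6(x) = 231 x^6/16 - 315 x^4/16 + 105 x^2/16 - 5/16.

P_6(x); series = 231 x^6/16 - 315 x^4/16 + 105 x^2/16 - 5/16


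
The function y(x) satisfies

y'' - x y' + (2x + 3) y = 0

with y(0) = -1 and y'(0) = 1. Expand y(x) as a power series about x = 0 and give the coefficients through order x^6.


Ansatz: y(x) = sum_{n>=0} a_n x^n, so y'(x) = sum_{n>=1} n a_n x^(n-1) and y''(x) = sum_{n>=2} n(n-1) a_n x^(n-2).
Substitute into P(x) y'' + Q(x) y' + R(x) y = 0 with P(x) = 1, Q(x) = -x, R(x) = 2x + 3, and match powers of x.
Initial conditions: a_0 = -1, a_1 = 1.
Setting the coefficient of each power of x to zero and solving order by order (substituting the coefficients already found):
  x^0: 2 a_2 + 3 a_0 = 0  ->  2 a_2 = -3 a_0 = 3  ->  a_2 = 3/2
  x^1: 6 a_3 + 2 a_1 + 2 a_0 = 0  ->  6 a_3 = -2 a_1 - 2 a_0 = 0  ->  a_3 = 0
  x^2: 12 a_4 + a_2 + 2 a_1 = 0  ->  12 a_4 = -a_2 - 2 a_1 = -7/2  ->  a_4 = -7/24
  x^3: 20 a_5 + 2 a_2 = 0  ->  20 a_5 = -2 a_2 = -3  ->  a_5 = -3/20
  x^4: 30 a_6 - a_4 + 2 a_3 = 0  ->  30 a_6 = a_4 - 2 a_3 = -7/24  ->  a_6 = -7/720
Truncated series: y(x) = -1 + x + (3/2) x^2 - (7/24) x^4 - (3/20) x^5 - (7/720) x^6 + O(x^7).

a_0 = -1; a_1 = 1; a_2 = 3/2; a_3 = 0; a_4 = -7/24; a_5 = -3/20; a_6 = -7/720


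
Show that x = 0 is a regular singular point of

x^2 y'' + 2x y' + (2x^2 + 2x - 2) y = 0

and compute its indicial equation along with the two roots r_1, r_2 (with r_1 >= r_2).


Divide by x^2 to reach normal form y'' + P_1(x) y' + P_2(x) y = 0 with P_1(x) = 2/x and P_2(x) = 2 + 2/x - 2/x^2.
x = 0 is a singular point because the y'-coefficient 2/x has a pole at x = 0 and the y-coefficient 2 + 2/x - 2/x^2 has a pole at x = 0.
It is a regular singular point because x P_1(x) = p(x) = 2 and x^2 P_2(x) = q(x) = 2x^2 + 2x - 2 are polynomials, hence analytic at x = 0.
p(0) = 2,  q(0) = -2.
Indicial equation: r(r-1) + p(0) r + q(0) = 0, i.e. r^2 + (p(0) - 1) r + q(0) = 0, i.e. r^2 + 1 r - 2 = 0.
Discriminant: (1)^2 - 4(-2) = 9, so r = (-1 ± 3)/2.
Solving: r_1 = 1, r_2 = -2.

indicial: r^2 + 1 r - 2 = 0; roots r_1 = 1, r_2 = -2


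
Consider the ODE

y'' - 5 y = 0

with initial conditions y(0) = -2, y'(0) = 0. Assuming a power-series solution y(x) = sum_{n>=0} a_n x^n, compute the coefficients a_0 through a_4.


Ansatz: y(x) = sum_{n>=0} a_n x^n, so y'(x) = sum_{n>=1} n a_n x^(n-1) and y''(x) = sum_{n>=2} n(n-1) a_n x^(n-2).
Substitute into P(x) y'' + Q(x) y' + R(x) y = 0 with P(x) = 1, Q(x) = 0, R(x) = -5, and match powers of x.
Initial conditions: a_0 = -2, a_1 = 0.
Setting the coefficient of each power of x to zero and solving order by order (substituting the coefficients already found):
  x^0: 2 a_2 - 5 a_0 = 0  ->  2 a_2 = 5 a_0 = -10  ->  a_2 = -5
  x^1: 6 a_3 - 5 a_1 = 0  ->  6 a_3 = 5 a_1 = 0  ->  a_3 = 0
  x^2: 12 a_4 - 5 a_2 = 0  ->  12 a_4 = 5 a_2 = -25  ->  a_4 = -25/12
Truncated series: y(x) = -2 - 5 x^2 - (25/12) x^4 + O(x^5).

a_0 = -2; a_1 = 0; a_2 = -5; a_3 = 0; a_4 = -25/12


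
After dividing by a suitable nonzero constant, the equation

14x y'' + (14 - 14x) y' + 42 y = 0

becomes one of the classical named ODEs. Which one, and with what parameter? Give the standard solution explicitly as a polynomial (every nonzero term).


All three coefficients share the factor 14; dividing through by 14 gives  x y'' + (1 - x) y' + 3 y = 0.
This matches the Laguerre equation x y'' + (1 - x) y' + n y = 0 with n = 3; the polynomial solution is L_3(x).
With y = sum_k a_k x^k, matching x^k gives (k+1)k a_{k+1} + (k+1) a_{k+1} - k a_k + n a_k = 0, i.e. (k+1)^2 a_{k+1} = (k - n) a_k = (k - 3) a_k. The right side vanishes at k = 3, so the series terminates at degree 3.
Standard normalization L_n(0) = 1 gives a_0 = 1. Work upward with a_{k+1} = (k - 3) a_k / (k+1)^2:
  a_1 = (0 - 3)(1) / 1^2 = -3/1 = -3
  a_2 = (1 - 3)(-3) / 2^2 = 6/4 = 3/2
  a_3 = (2 - 3)(3/2) / 3^2 = (-3/2)/9 = -1/6
Hence L_3(x) = -x^3/6 + 3 x^2/2 - 3 x + 1.

L_3(x); series = -x^3/6 + 3 x^2/2 - 3 x + 1


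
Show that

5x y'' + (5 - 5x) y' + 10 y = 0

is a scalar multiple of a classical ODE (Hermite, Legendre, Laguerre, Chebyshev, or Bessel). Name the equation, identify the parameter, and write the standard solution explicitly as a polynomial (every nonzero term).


All three coefficients share the factor 5; dividing through by 5 gives  x y'' + (1 - x) y' + 2 y = 0.
This matches the Laguerre equation x y'' + (1 - x) y' + n y = 0 with n = 2; the polynomial solution is L_2(x).
With y = sum_k a_k x^k, matching x^k gives (k+1)k a_{k+1} + (k+1) a_{k+1} - k a_k + n a_k = 0, i.e. (k+1)^2 a_{k+1} = (k - n) a_k = (k - 2) a_k. The right side vanishes at k = 2, so the series terminates at degree 2.
Standard normalization L_n(0) = 1 gives a_0 = 1. Work upward with a_{k+1} = (k - 2) a_k / (k+1)^2:
  a_1 = (0 - 2)(1) / 1^2 = -2/1 = -2
  a_2 = (1 - 2)(-2) / 2^2 = 2/4 = 1/2
Hence L_2(x) = x^2/2 - 2 x + 1.

L_2(x); series = x^2/2 - 2 x + 1


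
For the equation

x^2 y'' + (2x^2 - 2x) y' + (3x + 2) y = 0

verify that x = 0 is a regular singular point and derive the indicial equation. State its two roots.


Divide by x^2 to reach normal form y'' + P_1(x) y' + P_2(x) y = 0 with P_1(x) = 2 - 2/x and P_2(x) = 3/x + 2/x^2.
x = 0 is a singular point because the y'-coefficient 2 - 2/x has a pole at x = 0 and the y-coefficient 3/x + 2/x^2 has a pole at x = 0.
It is a regular singular point because x P_1(x) = p(x) = 2x - 2 and x^2 P_2(x) = q(x) = 3x + 2 are polynomials, hence analytic at x = 0.
p(0) = -2,  q(0) = 2.
Indicial equation: r(r-1) + p(0) r + q(0) = 0, i.e. r^2 + (p(0) - 1) r + q(0) = 0, i.e. r^2 - 3 r + 2 = 0.
Discriminant: (-3)^2 - 4(2) = 1, so r = (3 ± 1)/2.
Solving: r_1 = 2, r_2 = 1.

indicial: r^2 - 3 r + 2 = 0; roots r_1 = 2, r_2 = 1


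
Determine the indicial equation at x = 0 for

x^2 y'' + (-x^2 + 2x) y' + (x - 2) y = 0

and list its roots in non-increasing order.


Divide by x^2 to reach normal form y'' + P_1(x) y' + P_2(x) y = 0 with P_1(x) = -1 + 2/x and P_2(x) = 1/x - 2/x^2.
x = 0 is a singular point because the y'-coefficient -1 + 2/x has a pole at x = 0 and the y-coefficient 1/x - 2/x^2 has a pole at x = 0.
It is a regular singular point because x P_1(x) = p(x) = 2 - x and x^2 P_2(x) = q(x) = x - 2 are polynomials, hence analytic at x = 0.
p(0) = 2,  q(0) = -2.
Indicial equation: r(r-1) + p(0) r + q(0) = 0, i.e. r^2 + (p(0) - 1) r + q(0) = 0, i.e. r^2 + 1 r - 2 = 0.
Discriminant: (1)^2 - 4(-2) = 9, so r = (-1 ± 3)/2.
Solving: r_1 = 1, r_2 = -2.

indicial: r^2 + 1 r - 2 = 0; roots r_1 = 1, r_2 = -2


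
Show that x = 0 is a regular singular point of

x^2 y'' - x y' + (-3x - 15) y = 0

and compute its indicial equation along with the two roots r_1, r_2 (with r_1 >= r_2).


Divide by x^2 to reach normal form y'' + P_1(x) y' + P_2(x) y = 0 with P_1(x) = -1/x and P_2(x) = -3/x - 15/x^2.
x = 0 is a singular point because the y'-coefficient -1/x has a pole at x = 0 and the y-coefficient -3/x - 15/x^2 has a pole at x = 0.
It is a regular singular point because x P_1(x) = p(x) = -1 and x^2 P_2(x) = q(x) = -3x - 15 are polynomials, hence analytic at x = 0.
p(0) = -1,  q(0) = -15.
Indicial equation: r(r-1) + p(0) r + q(0) = 0, i.e. r^2 + (p(0) - 1) r + q(0) = 0, i.e. r^2 - 2 r - 15 = 0.
Discriminant: (-2)^2 - 4(-15) = 64, so r = (2 ± 8)/2.
Solving: r_1 = 5, r_2 = -3.

indicial: r^2 - 2 r - 15 = 0; roots r_1 = 5, r_2 = -3


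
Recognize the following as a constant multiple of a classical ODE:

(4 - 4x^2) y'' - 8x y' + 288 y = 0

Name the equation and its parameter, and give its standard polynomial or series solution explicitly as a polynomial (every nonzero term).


All three coefficients share the factor 4; dividing through by 4 gives  (1 - x^2) y'' - 2x y' + 72 y = 0.
This matches the Legendre equation (1 - x^2) y'' - 2x y' + n(n+1) y = 0 (note the -2x y' term) with n(n+1) = 72, so n = 8; the polynomial solution is P_8(x).
With y = sum_k a_k x^k, matching x^k gives (k+2)(k+1) a_{k+2} = [k(k+1) - n(n+1)] a_k = (k - 8)(k + 9) a_k. The right side vanishes at k = 8, so the series with the parity of 8 terminates at degree 8.
Standard normalization (P_n(1) = 1): leading coefficient (2n)!/(2^n (n!)^2) = 20922789888000/(256*1625702400) = 6435/128, so a_8 = 6435/128. Work downward with a_k = (k+1)(k+2) a_{k+2} / ((k - 8)(k + 9)):
  a_6 = (7)(8)(6435/128) / ((6 - 8)(6 + 9)) = (45045/16)/(-30) = -3003/32
  a_4 = (5)(6)(-3003/32) / ((4 - 8)(4 + 9)) = (-45045/16)/(-52) = 3465/64
  a_2 = (3)(4)(3465/64) / ((2 - 8)(2 + 9)) = (10395/16)/(-66) = -315/32
  a_0 = (1)(2)(-315/32) / ((0 - 8)(0 + 9)) = (-315/16)/(-72) = 35/128
Hence P_8(x) = 6435 x^8/128 - 3003 x^6/32 + 3465 x^4/64 - 315 x^2/32 + 35/128.

P_8(x); series = 6435 x^8/128 - 3003 x^6/32 + 3465 x^4/64 - 315 x^2/32 + 35/128


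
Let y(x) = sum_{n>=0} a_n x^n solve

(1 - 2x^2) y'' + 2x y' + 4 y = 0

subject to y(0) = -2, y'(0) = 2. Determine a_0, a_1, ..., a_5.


Ansatz: y(x) = sum_{n>=0} a_n x^n, so y'(x) = sum_{n>=1} n a_n x^(n-1) and y''(x) = sum_{n>=2} n(n-1) a_n x^(n-2).
Substitute into P(x) y'' + Q(x) y' + R(x) y = 0 with P(x) = 1 - 2x^2, Q(x) = 2x, R(x) = 4, and match powers of x.
Initial conditions: a_0 = -2, a_1 = 2.
Setting the coefficient of each power of x to zero and solving order by order (substituting the coefficients already found):
  x^0: 2 a_2 + 4 a_0 = 0  ->  2 a_2 = -4 a_0 = 8  ->  a_2 = 4
  x^1: 6 a_3 + 6 a_1 = 0  ->  6 a_3 = -6 a_1 = -12  ->  a_3 = -2
  x^2: 12 a_4 + 4 a_2 = 0  ->  12 a_4 = -4 a_2 = -16  ->  a_4 = -4/3
  x^3: 20 a_5 - 2 a_3 = 0  ->  20 a_5 = 2 a_3 = -4  ->  a_5 = -1/5
Truncated series: y(x) = -2 + 2 x + 4 x^2 - 2 x^3 - (4/3) x^4 - (1/5) x^5 + O(x^6).

a_0 = -2; a_1 = 2; a_2 = 4; a_3 = -2; a_4 = -4/3; a_5 = -1/5


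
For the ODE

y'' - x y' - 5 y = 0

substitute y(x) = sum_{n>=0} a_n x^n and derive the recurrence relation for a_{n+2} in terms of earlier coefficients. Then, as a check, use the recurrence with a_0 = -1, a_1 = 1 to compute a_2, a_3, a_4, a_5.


Substitute y = sum_n a_n x^n.
y''(x) has coefficient (n+2)(n+1) a_{n+2} at x^n;
-x y'(x) has coefficient -n a_n at x^n (shift);
-5 y(x) has coefficient -5 a_n at x^n.
Matching x^n: (n+2)(n+1) a_{n+2} + (-n - 5) a_n = 0.
Thus a_{n+2} = (n + 5) / ((n+1)(n+2)) * a_n.

Check with a_0 = -1, a_1 = 1 (apply the recurrence for n = 0, 1, 2, 3): a_0 = -1, a_1 = 1, a_2 = -5/2, a_3 = 1, a_4 = -35/24, a_5 = 2/5.

a_(n+2) = (n + 5) / ((n+1)(n+2)) * a_n; check: a_0 = -1, a_1 = 1, a_2 = -5/2, a_3 = 1, a_4 = -35/24, a_5 = 2/5


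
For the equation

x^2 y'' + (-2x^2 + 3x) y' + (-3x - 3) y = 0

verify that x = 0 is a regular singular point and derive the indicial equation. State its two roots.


Divide by x^2 to reach normal form y'' + P_1(x) y' + P_2(x) y = 0 with P_1(x) = -2 + 3/x and P_2(x) = -3/x - 3/x^2.
x = 0 is a singular point because the y'-coefficient -2 + 3/x has a pole at x = 0 and the y-coefficient -3/x - 3/x^2 has a pole at x = 0.
It is a regular singular point because x P_1(x) = p(x) = 3 - 2x and x^2 P_2(x) = q(x) = -3x - 3 are polynomials, hence analytic at x = 0.
p(0) = 3,  q(0) = -3.
Indicial equation: r(r-1) + p(0) r + q(0) = 0, i.e. r^2 + (p(0) - 1) r + q(0) = 0, i.e. r^2 + 2 r - 3 = 0.
Discriminant: (2)^2 - 4(-3) = 16, so r = (-2 ± 4)/2.
Solving: r_1 = 1, r_2 = -3.

indicial: r^2 + 2 r - 3 = 0; roots r_1 = 1, r_2 = -3


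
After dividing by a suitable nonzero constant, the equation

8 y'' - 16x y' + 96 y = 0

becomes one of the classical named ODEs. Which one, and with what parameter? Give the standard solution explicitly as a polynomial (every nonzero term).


All three coefficients share the factor 8; dividing through by 8 gives  y'' - 2x y' + 12 y = 0.
This matches the Hermite equation y'' - 2x y' + 2n y = 0 with 2n = 12, so n = 6; the polynomial solution is H_6(x).
With y = sum_k a_k x^k, matching x^k gives (k+2)(k+1) a_{k+2} = 2(k - n) a_k = 2(k - 6) a_k. The right side vanishes at k = 6, so the series with the parity of 6 terminates at degree 6.
Standard normalization: leading coefficient of H_n is 2^n, so a_6 = 2^6 = 64. Work downward with a_k = (k+1)(k+2) a_{k+2} / (2(k - n)):
  a_4 = (5)(6)(64) / (2(4 - 6)) = 1920/(-4) = -480
  a_2 = (3)(4)(-480) / (2(2 - 6)) = -5760/(-8) = 720
  a_0 = (1)(2)(720) / (2(0 - 6)) = 1440/(-12) = -120
Hence H_6(x) = 64 x^6 - 480 x^4 + 720 x^2 - 120.

H_6(x); series = 64 x^6 - 480 x^4 + 720 x^2 - 120


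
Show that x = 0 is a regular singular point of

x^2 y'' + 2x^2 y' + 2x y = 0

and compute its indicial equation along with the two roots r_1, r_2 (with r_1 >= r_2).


Divide by x^2 to reach normal form y'' + P_1(x) y' + P_2(x) y = 0 with P_1(x) = 2 and P_2(x) = 2/x.
x = 0 is a singular point because the y-coefficient 2/x has a pole at x = 0.
It is a regular singular point because x P_1(x) = p(x) = 2x and x^2 P_2(x) = q(x) = 2x are polynomials, hence analytic at x = 0.
p(0) = 0,  q(0) = 0.
Indicial equation: r(r-1) + p(0) r + q(0) = 0, i.e. r^2 + (p(0) - 1) r + q(0) = 0, i.e. r^2 - 1 r = 0.
Discriminant: (-1)^2 - 4(0) = 1, so r = (1 ± 1)/2.
Solving: r_1 = 1, r_2 = 0.

indicial: r^2 - 1 r = 0; roots r_1 = 1, r_2 = 0


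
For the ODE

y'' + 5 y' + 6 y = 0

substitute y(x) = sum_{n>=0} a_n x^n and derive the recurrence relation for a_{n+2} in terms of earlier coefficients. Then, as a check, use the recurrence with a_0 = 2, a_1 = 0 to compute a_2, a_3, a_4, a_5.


Substitute y = sum_n a_n x^n.
y''(x) has coefficient (n+2)(n+1) a_{n+2} at x^n;
5 y'(x) has coefficient 5 (n+1) a_{n+1} at x^n;
6 y(x) has coefficient 6 a_n at x^n.
Matching x^n: (n+2)(n+1) a_{n+2} + 5 (n+1) a_{n+1} + 6 a_n = 0.
Thus a_{n+2} = [-5 (n+1) a_{n+1} - 6 a_n] / ((n+1)(n+2)).

Check with a_0 = 2, a_1 = 0 (apply the recurrence for n = 0, 1, 2, 3): a_0 = 2, a_1 = 0, a_2 = -6, a_3 = 10, a_4 = -19/2, a_5 = 13/2.

a_(n+2) = [-5 (n+1) a_(n+1) - 6 a_n] / ((n+1)(n+2)); check: a_0 = 2, a_1 = 0, a_2 = -6, a_3 = 10, a_4 = -19/2, a_5 = 13/2


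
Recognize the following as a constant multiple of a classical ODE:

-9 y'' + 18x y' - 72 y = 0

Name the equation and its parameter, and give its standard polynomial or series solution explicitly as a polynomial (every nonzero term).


All three coefficients share the factor -9; dividing through by -9 gives  y'' - 2x y' + 8 y = 0.
This matches the Hermite equation y'' - 2x y' + 2n y = 0 with 2n = 8, so n = 4; the polynomial solution is H_4(x).
With y = sum_k a_k x^k, matching x^k gives (k+2)(k+1) a_{k+2} = 2(k - n) a_k = 2(k - 4) a_k. The right side vanishes at k = 4, so the series with the parity of 4 terminates at degree 4.
Standard normalization: leading coefficient of H_n is 2^n, so a_4 = 2^4 = 16. Work downward with a_k = (k+1)(k+2) a_{k+2} / (2(k - n)):
  a_2 = (3)(4)(16) / (2(2 - 4)) = 192/(-4) = -48
  a_0 = (1)(2)(-48) / (2(0 - 4)) = -96/(-8) = 12
Hence H_4(x) = 16 x^4 - 48 x^2 + 12.

H_4(x); series = 16 x^4 - 48 x^2 + 12


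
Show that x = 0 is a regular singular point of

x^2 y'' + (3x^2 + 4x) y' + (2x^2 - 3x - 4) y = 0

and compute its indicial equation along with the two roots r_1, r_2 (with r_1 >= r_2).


Divide by x^2 to reach normal form y'' + P_1(x) y' + P_2(x) y = 0 with P_1(x) = 3 + 4/x and P_2(x) = 2 - 3/x - 4/x^2.
x = 0 is a singular point because the y'-coefficient 3 + 4/x has a pole at x = 0 and the y-coefficient 2 - 3/x - 4/x^2 has a pole at x = 0.
It is a regular singular point because x P_1(x) = p(x) = 3x + 4 and x^2 P_2(x) = q(x) = 2x^2 - 3x - 4 are polynomials, hence analytic at x = 0.
p(0) = 4,  q(0) = -4.
Indicial equation: r(r-1) + p(0) r + q(0) = 0, i.e. r^2 + (p(0) - 1) r + q(0) = 0, i.e. r^2 + 3 r - 4 = 0.
Discriminant: (3)^2 - 4(-4) = 25, so r = (-3 ± 5)/2.
Solving: r_1 = 1, r_2 = -4.

indicial: r^2 + 3 r - 4 = 0; roots r_1 = 1, r_2 = -4


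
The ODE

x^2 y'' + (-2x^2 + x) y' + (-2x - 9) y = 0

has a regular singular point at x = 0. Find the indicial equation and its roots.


Divide by x^2 to reach normal form y'' + P_1(x) y' + P_2(x) y = 0 with P_1(x) = -2 + 1/x and P_2(x) = -2/x - 9/x^2.
x = 0 is a singular point because the y'-coefficient -2 + 1/x has a pole at x = 0 and the y-coefficient -2/x - 9/x^2 has a pole at x = 0.
It is a regular singular point because x P_1(x) = p(x) = 1 - 2x and x^2 P_2(x) = q(x) = -2x - 9 are polynomials, hence analytic at x = 0.
p(0) = 1,  q(0) = -9.
Indicial equation: r(r-1) + p(0) r + q(0) = 0, i.e. r^2 + (p(0) - 1) r + q(0) = 0, i.e. r^2 - 9 = 0.
Discriminant: (0)^2 - 4(-9) = 36, so r = (0 ± 6)/2.
Solving: r_1 = 3, r_2 = -3.

indicial: r^2 - 9 = 0; roots r_1 = 3, r_2 = -3


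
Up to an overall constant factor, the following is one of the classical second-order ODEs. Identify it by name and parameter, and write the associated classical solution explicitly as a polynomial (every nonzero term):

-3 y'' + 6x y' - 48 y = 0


All three coefficients share the factor -3; dividing through by -3 gives  y'' - 2x y' + 16 y = 0.
This matches the Hermite equation y'' - 2x y' + 2n y = 0 with 2n = 16, so n = 8; the polynomial solution is H_8(x).
With y = sum_k a_k x^k, matching x^k gives (k+2)(k+1) a_{k+2} = 2(k - n) a_k = 2(k - 8) a_k. The right side vanishes at k = 8, so the series with the parity of 8 terminates at degree 8.
Standard normalization: leading coefficient of H_n is 2^n, so a_8 = 2^8 = 256. Work downward with a_k = (k+1)(k+2) a_{k+2} / (2(k - n)):
  a_6 = (7)(8)(256) / (2(6 - 8)) = 14336/(-4) = -3584
  a_4 = (5)(6)(-3584) / (2(4 - 8)) = -107520/(-8) = 13440
  a_2 = (3)(4)(13440) / (2(2 - 8)) = 161280/(-12) = -13440
  a_0 = (1)(2)(-13440) / (2(0 - 8)) = -26880/(-16) = 1680
Hence H_8(x) = 256 x^8 - 3584 x^6 + 13440 x^4 - 13440 x^2 + 1680.

H_8(x); series = 256 x^8 - 3584 x^6 + 13440 x^4 - 13440 x^2 + 1680


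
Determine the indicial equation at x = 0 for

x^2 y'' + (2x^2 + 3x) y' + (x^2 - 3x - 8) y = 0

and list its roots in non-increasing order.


Divide by x^2 to reach normal form y'' + P_1(x) y' + P_2(x) y = 0 with P_1(x) = 2 + 3/x and P_2(x) = 1 - 3/x - 8/x^2.
x = 0 is a singular point because the y'-coefficient 2 + 3/x has a pole at x = 0 and the y-coefficient 1 - 3/x - 8/x^2 has a pole at x = 0.
It is a regular singular point because x P_1(x) = p(x) = 2x + 3 and x^2 P_2(x) = q(x) = x^2 - 3x - 8 are polynomials, hence analytic at x = 0.
p(0) = 3,  q(0) = -8.
Indicial equation: r(r-1) + p(0) r + q(0) = 0, i.e. r^2 + (p(0) - 1) r + q(0) = 0, i.e. r^2 + 2 r - 8 = 0.
Discriminant: (2)^2 - 4(-8) = 36, so r = (-2 ± 6)/2.
Solving: r_1 = 2, r_2 = -4.

indicial: r^2 + 2 r - 8 = 0; roots r_1 = 2, r_2 = -4


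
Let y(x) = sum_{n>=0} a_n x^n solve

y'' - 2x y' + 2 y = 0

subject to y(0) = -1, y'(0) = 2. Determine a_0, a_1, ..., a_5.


Ansatz: y(x) = sum_{n>=0} a_n x^n, so y'(x) = sum_{n>=1} n a_n x^(n-1) and y''(x) = sum_{n>=2} n(n-1) a_n x^(n-2).
Substitute into P(x) y'' + Q(x) y' + R(x) y = 0 with P(x) = 1, Q(x) = -2x, R(x) = 2, and match powers of x.
Initial conditions: a_0 = -1, a_1 = 2.
Setting the coefficient of each power of x to zero and solving order by order (substituting the coefficients already found):
  x^0: 2 a_2 + 2 a_0 = 0  ->  2 a_2 = -2 a_0 = 2  ->  a_2 = 1
  x^1: 6 a_3 = 0  ->  a_3 = 0
  x^2: 12 a_4 - 2 a_2 = 0  ->  12 a_4 = 2 a_2 = 2  ->  a_4 = 1/6
  x^3: 20 a_5 - 4 a_3 = 0  ->  20 a_5 = 4 a_3 = 0  ->  a_5 = 0
Truncated series: y(x) = -1 + 2 x + x^2 + (1/6) x^4 + O(x^6).

a_0 = -1; a_1 = 2; a_2 = 1; a_3 = 0; a_4 = 1/6; a_5 = 0


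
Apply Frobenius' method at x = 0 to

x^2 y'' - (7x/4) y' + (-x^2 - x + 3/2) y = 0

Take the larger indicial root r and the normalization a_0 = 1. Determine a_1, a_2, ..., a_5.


Write in Frobenius form y'' + (p(x)/x) y' + (q(x)/x^2) y = 0:
  p(x) = -7/4,  q(x) = -x^2 - x + 3/2.
Indicial equation: r(r-1) + (-7/4) r + (3/2) = 0 -> roots r_1 = 2, r_2 = 3/4.
Take r = r_1 = 2. Let y(x) = x^r sum_{n>=0} a_n x^n with a_0 = 1.
Substitute y = x^r sum a_n x^n and match x^{r+n}. The recurrence is
  D(n) a_n - 1 a_{n-1} - 1 a_{n-2} = 0,  where D(n) = (r+n)(r+n-1) + (-7/4)(r+n) + (3/2).
  a_n = [1 a_{n-1} + 1 a_{n-2}] / D(n).
Since the indicial polynomial factors as (r - r_1)(r - r_2), D(n) = (r_1 + n - r_1)(r_1 + n - r_2) = n(n + 5/4).
Evaluating step by step (a_0 = 1):
  n = 1: D(1) = 1(1 + 5/4) = 9/4; numerator = 1(1) = 1; a_1 = (1)/(9/4) = 4/9
  n = 2: D(2) = 2(2 + 5/4) = 13/2; numerator = 1(4/9) + 1(1) = 13/9; a_2 = (13/9)/(13/2) = 2/9
  n = 3: D(3) = 3(3 + 5/4) = 51/4; numerator = 1(2/9) + 1(4/9) = 2/3; a_3 = (2/3)/(51/4) = 8/153
  n = 4: D(4) = 4(4 + 5/4) = 21; numerator = 1(8/153) + 1(2/9) = 14/51; a_4 = (14/51)/(21) = 2/153
  n = 5: D(5) = 5(5 + 5/4) = 125/4; numerator = 1(2/153) + 1(8/153) = 10/153; a_5 = (10/153)/(125/4) = 8/3825

r = 2; a_0 = 1; a_1 = 4/9; a_2 = 2/9; a_3 = 8/153; a_4 = 2/153; a_5 = 8/3825


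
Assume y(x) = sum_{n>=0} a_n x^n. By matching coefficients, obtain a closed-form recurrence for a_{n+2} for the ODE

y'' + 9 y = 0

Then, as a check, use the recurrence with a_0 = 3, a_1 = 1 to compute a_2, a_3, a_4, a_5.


Substitute y = sum_n a_n x^n into y'' + (const) y = 0.
y''(x) = sum_{n>=0} (n+2)(n+1) a_{n+2} x^n.
The ODE becomes sum_n [(n+2)(n+1) a_{n+2} + 9 a_n] x^n = 0.
Setting each coefficient to zero gives the recurrence:
  (n+2)(n+1) a_{n+2} + 9 a_n = 0,
  a_{n+2} = -9 / ((n+1)(n+2)) a_n.

Check with a_0 = 3, a_1 = 1 (apply the recurrence for n = 0, 1, 2, 3): a_0 = 3, a_1 = 1, a_2 = -27/2, a_3 = -3/2, a_4 = 81/8, a_5 = 27/40.

a_{n+2} = -9/((n+1)(n+2)) * a_n; check: a_0 = 3, a_1 = 1, a_2 = -27/2, a_3 = -3/2, a_4 = 81/8, a_5 = 27/40


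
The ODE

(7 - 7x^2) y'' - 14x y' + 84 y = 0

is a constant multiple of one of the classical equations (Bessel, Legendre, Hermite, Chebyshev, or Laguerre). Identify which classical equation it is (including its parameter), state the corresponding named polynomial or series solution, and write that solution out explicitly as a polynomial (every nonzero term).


All three coefficients share the factor 7; dividing through by 7 gives  (1 - x^2) y'' - 2x y' + 12 y = 0.
This matches the Legendre equation (1 - x^2) y'' - 2x y' + n(n+1) y = 0 (note the -2x y' term) with n(n+1) = 12, so n = 3; the polynomial solution is P_3(x).
With y = sum_k a_k x^k, matching x^k gives (k+2)(k+1) a_{k+2} = [k(k+1) - n(n+1)] a_k = (k - 3)(k + 4) a_k. The right side vanishes at k = 3, so the series with the parity of 3 terminates at degree 3.
Standard normalization (P_n(1) = 1): leading coefficient (2n)!/(2^n (n!)^2) = 720/(8*36) = 5/2, so a_3 = 5/2. Work downward with a_k = (k+1)(k+2) a_{k+2} / ((k - 3)(k + 4)):
  a_1 = (2)(3)(5/2) / ((1 - 3)(1 + 4)) = 15/(-10) = -3/2
Hence P_3(x) = 5 x^3/2 - 3 x/2.

P_3(x); series = 5 x^3/2 - 3 x/2


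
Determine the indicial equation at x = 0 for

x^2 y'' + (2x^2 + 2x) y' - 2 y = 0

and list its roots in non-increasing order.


Divide by x^2 to reach normal form y'' + P_1(x) y' + P_2(x) y = 0 with P_1(x) = 2 + 2/x and P_2(x) = -2/x^2.
x = 0 is a singular point because the y'-coefficient 2 + 2/x has a pole at x = 0 and the y-coefficient -2/x^2 has a pole at x = 0.
It is a regular singular point because x P_1(x) = p(x) = 2x + 2 and x^2 P_2(x) = q(x) = -2 are polynomials, hence analytic at x = 0.
p(0) = 2,  q(0) = -2.
Indicial equation: r(r-1) + p(0) r + q(0) = 0, i.e. r^2 + (p(0) - 1) r + q(0) = 0, i.e. r^2 + 1 r - 2 = 0.
Discriminant: (1)^2 - 4(-2) = 9, so r = (-1 ± 3)/2.
Solving: r_1 = 1, r_2 = -2.

indicial: r^2 + 1 r - 2 = 0; roots r_1 = 1, r_2 = -2


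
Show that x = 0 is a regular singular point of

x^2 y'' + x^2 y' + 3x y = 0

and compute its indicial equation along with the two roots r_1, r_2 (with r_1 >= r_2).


Divide by x^2 to reach normal form y'' + P_1(x) y' + P_2(x) y = 0 with P_1(x) = 1 and P_2(x) = 3/x.
x = 0 is a singular point because the y-coefficient 3/x has a pole at x = 0.
It is a regular singular point because x P_1(x) = p(x) = x and x^2 P_2(x) = q(x) = 3x are polynomials, hence analytic at x = 0.
p(0) = 0,  q(0) = 0.
Indicial equation: r(r-1) + p(0) r + q(0) = 0, i.e. r^2 + (p(0) - 1) r + q(0) = 0, i.e. r^2 - 1 r = 0.
Discriminant: (-1)^2 - 4(0) = 1, so r = (1 ± 1)/2.
Solving: r_1 = 1, r_2 = 0.

indicial: r^2 - 1 r = 0; roots r_1 = 1, r_2 = 0


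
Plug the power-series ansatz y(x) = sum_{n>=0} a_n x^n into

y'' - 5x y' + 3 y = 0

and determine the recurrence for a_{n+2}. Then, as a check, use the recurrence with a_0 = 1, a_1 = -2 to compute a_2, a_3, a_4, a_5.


Substitute y = sum_n a_n x^n.
y''(x) has coefficient (n+2)(n+1) a_{n+2} at x^n;
-5 x y'(x) has coefficient -5 n a_n at x^n (shift);
3 y(x) has coefficient 3 a_n at x^n.
Matching x^n: (n+2)(n+1) a_{n+2} + (-5n + 3) a_n = 0.
Thus a_{n+2} = (5n - 3) / ((n+1)(n+2)) * a_n.

Check with a_0 = 1, a_1 = -2 (apply the recurrence for n = 0, 1, 2, 3): a_0 = 1, a_1 = -2, a_2 = -3/2, a_3 = -2/3, a_4 = -7/8, a_5 = -2/5.

a_(n+2) = (5n - 3) / ((n+1)(n+2)) * a_n; check: a_0 = 1, a_1 = -2, a_2 = -3/2, a_3 = -2/3, a_4 = -7/8, a_5 = -2/5


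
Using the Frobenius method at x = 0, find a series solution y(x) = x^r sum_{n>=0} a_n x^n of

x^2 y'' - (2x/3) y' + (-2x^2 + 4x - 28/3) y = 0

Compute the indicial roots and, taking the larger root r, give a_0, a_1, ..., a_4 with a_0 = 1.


Write in Frobenius form y'' + (p(x)/x) y' + (q(x)/x^2) y = 0:
  p(x) = -2/3,  q(x) = -2x^2 + 4x - 28/3.
Indicial equation: r(r-1) + (-2/3) r + (-28/3) = 0 -> roots r_1 = 4, r_2 = -7/3.
Take r = r_1 = 4. Let y(x) = x^r sum_{n>=0} a_n x^n with a_0 = 1.
Substitute y = x^r sum a_n x^n and match x^{r+n}. The recurrence is
  D(n) a_n + 4 a_{n-1} - 2 a_{n-2} = 0,  where D(n) = (r+n)(r+n-1) + (-2/3)(r+n) + (-28/3).
  a_n = [-4 a_{n-1} + 2 a_{n-2}] / D(n).
Since the indicial polynomial factors as (r - r_1)(r - r_2), D(n) = (r_1 + n - r_1)(r_1 + n - r_2) = n(n + 19/3).
Evaluating step by step (a_0 = 1):
  n = 1: D(1) = 1(1 + 19/3) = 22/3; numerator = -4(1) = -4; a_1 = (-4)/(22/3) = -6/11
  n = 2: D(2) = 2(2 + 19/3) = 50/3; numerator = -4(-6/11) + 2(1) = 46/11; a_2 = (46/11)/(50/3) = 69/275
  n = 3: D(3) = 3(3 + 19/3) = 28; numerator = -4(69/275) + 2(-6/11) = -576/275; a_3 = (-576/275)/(28) = -144/1925
  n = 4: D(4) = 4(4 + 19/3) = 124/3; numerator = -4(-144/1925) + 2(69/275) = 1542/1925; a_4 = (1542/1925)/(124/3) = 2313/119350

r = 4; a_0 = 1; a_1 = -6/11; a_2 = 69/275; a_3 = -144/1925; a_4 = 2313/119350


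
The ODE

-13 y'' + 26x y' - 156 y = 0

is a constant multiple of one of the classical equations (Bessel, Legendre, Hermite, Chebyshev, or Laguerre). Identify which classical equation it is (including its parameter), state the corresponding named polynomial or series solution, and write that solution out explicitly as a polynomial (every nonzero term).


All three coefficients share the factor -13; dividing through by -13 gives  y'' - 2x y' + 12 y = 0.
This matches the Hermite equation y'' - 2x y' + 2n y = 0 with 2n = 12, so n = 6; the polynomial solution is H_6(x).
With y = sum_k a_k x^k, matching x^k gives (k+2)(k+1) a_{k+2} = 2(k - n) a_k = 2(k - 6) a_k. The right side vanishes at k = 6, so the series with the parity of 6 terminates at degree 6.
Standard normalization: leading coefficient of H_n is 2^n, so a_6 = 2^6 = 64. Work downward with a_k = (k+1)(k+2) a_{k+2} / (2(k - n)):
  a_4 = (5)(6)(64) / (2(4 - 6)) = 1920/(-4) = -480
  a_2 = (3)(4)(-480) / (2(2 - 6)) = -5760/(-8) = 720
  a_0 = (1)(2)(720) / (2(0 - 6)) = 1440/(-12) = -120
Hence H_6(x) = 64 x^6 - 480 x^4 + 720 x^2 - 120.

H_6(x); series = 64 x^6 - 480 x^4 + 720 x^2 - 120


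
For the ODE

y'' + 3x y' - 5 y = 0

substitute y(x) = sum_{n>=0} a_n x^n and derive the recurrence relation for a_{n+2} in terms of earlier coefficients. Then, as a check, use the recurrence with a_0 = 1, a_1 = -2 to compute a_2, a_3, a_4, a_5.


Substitute y = sum_n a_n x^n.
y''(x) has coefficient (n+2)(n+1) a_{n+2} at x^n;
3 x y'(x) has coefficient 3 n a_n at x^n (shift);
-5 y(x) has coefficient -5 a_n at x^n.
Matching x^n: (n+2)(n+1) a_{n+2} + (3n - 5) a_n = 0.
Thus a_{n+2} = (-3n + 5) / ((n+1)(n+2)) * a_n.

Check with a_0 = 1, a_1 = -2 (apply the recurrence for n = 0, 1, 2, 3): a_0 = 1, a_1 = -2, a_2 = 5/2, a_3 = -2/3, a_4 = -5/24, a_5 = 2/15.

a_(n+2) = (-3n + 5) / ((n+1)(n+2)) * a_n; check: a_0 = 1, a_1 = -2, a_2 = 5/2, a_3 = -2/3, a_4 = -5/24, a_5 = 2/15


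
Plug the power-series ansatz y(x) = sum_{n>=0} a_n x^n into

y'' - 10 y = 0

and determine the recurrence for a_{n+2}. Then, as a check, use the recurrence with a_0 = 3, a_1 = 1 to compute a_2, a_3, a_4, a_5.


Substitute y = sum_n a_n x^n into y'' + (const) y = 0.
y''(x) = sum_{n>=0} (n+2)(n+1) a_{n+2} x^n.
The ODE becomes sum_n [(n+2)(n+1) a_{n+2} - 10 a_n] x^n = 0.
Setting each coefficient to zero gives the recurrence:
  (n+2)(n+1) a_{n+2} - 10 a_n = 0,
  a_{n+2} = 10 / ((n+1)(n+2)) a_n.

Check with a_0 = 3, a_1 = 1 (apply the recurrence for n = 0, 1, 2, 3): a_0 = 3, a_1 = 1, a_2 = 15, a_3 = 5/3, a_4 = 25/2, a_5 = 5/6.

a_{n+2} = 10/((n+1)(n+2)) * a_n; check: a_0 = 3, a_1 = 1, a_2 = 15, a_3 = 5/3, a_4 = 25/2, a_5 = 5/6


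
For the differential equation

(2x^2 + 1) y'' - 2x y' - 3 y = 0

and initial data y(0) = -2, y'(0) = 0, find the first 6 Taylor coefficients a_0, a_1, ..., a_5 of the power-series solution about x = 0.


Ansatz: y(x) = sum_{n>=0} a_n x^n, so y'(x) = sum_{n>=1} n a_n x^(n-1) and y''(x) = sum_{n>=2} n(n-1) a_n x^(n-2).
Substitute into P(x) y'' + Q(x) y' + R(x) y = 0 with P(x) = 2x^2 + 1, Q(x) = -2x, R(x) = -3, and match powers of x.
Initial conditions: a_0 = -2, a_1 = 0.
Setting the coefficient of each power of x to zero and solving order by order (substituting the coefficients already found):
  x^0: 2 a_2 - 3 a_0 = 0  ->  2 a_2 = 3 a_0 = -6  ->  a_2 = -3
  x^1: 6 a_3 - 5 a_1 = 0  ->  6 a_3 = 5 a_1 = 0  ->  a_3 = 0
  x^2: 12 a_4 - 3 a_2 = 0  ->  12 a_4 = 3 a_2 = -9  ->  a_4 = -3/4
  x^3: 20 a_5 + 3 a_3 = 0  ->  20 a_5 = -3 a_3 = 0  ->  a_5 = 0
Truncated series: y(x) = -2 - 3 x^2 - (3/4) x^4 + O(x^6).

a_0 = -2; a_1 = 0; a_2 = -3; a_3 = 0; a_4 = -3/4; a_5 = 0


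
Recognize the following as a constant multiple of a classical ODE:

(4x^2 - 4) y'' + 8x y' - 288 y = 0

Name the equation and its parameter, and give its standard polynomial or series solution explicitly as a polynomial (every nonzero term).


All three coefficients share the factor -4; dividing through by -4 gives  (1 - x^2) y'' - 2x y' + 72 y = 0.
This matches the Legendre equation (1 - x^2) y'' - 2x y' + n(n+1) y = 0 (note the -2x y' term) with n(n+1) = 72, so n = 8; the polynomial solution is P_8(x).
With y = sum_k a_k x^k, matching x^k gives (k+2)(k+1) a_{k+2} = [k(k+1) - n(n+1)] a_k = (k - 8)(k + 9) a_k. The right side vanishes at k = 8, so the series with the parity of 8 terminates at degree 8.
Standard normalization (P_n(1) = 1): leading coefficient (2n)!/(2^n (n!)^2) = 20922789888000/(256*1625702400) = 6435/128, so a_8 = 6435/128. Work downward with a_k = (k+1)(k+2) a_{k+2} / ((k - 8)(k + 9)):
  a_6 = (7)(8)(6435/128) / ((6 - 8)(6 + 9)) = (45045/16)/(-30) = -3003/32
  a_4 = (5)(6)(-3003/32) / ((4 - 8)(4 + 9)) = (-45045/16)/(-52) = 3465/64
  a_2 = (3)(4)(3465/64) / ((2 - 8)(2 + 9)) = (10395/16)/(-66) = -315/32
  a_0 = (1)(2)(-315/32) / ((0 - 8)(0 + 9)) = (-315/16)/(-72) = 35/128
Hence P_8(x) = 6435 x^8/128 - 3003 x^6/32 + 3465 x^4/64 - 315 x^2/32 + 35/128.

P_8(x); series = 6435 x^8/128 - 3003 x^6/32 + 3465 x^4/64 - 315 x^2/32 + 35/128


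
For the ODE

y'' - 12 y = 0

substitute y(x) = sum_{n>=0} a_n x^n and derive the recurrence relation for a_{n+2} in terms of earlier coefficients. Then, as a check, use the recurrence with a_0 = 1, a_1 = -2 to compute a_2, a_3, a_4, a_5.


Substitute y = sum_n a_n x^n into y'' + (const) y = 0.
y''(x) = sum_{n>=0} (n+2)(n+1) a_{n+2} x^n.
The ODE becomes sum_n [(n+2)(n+1) a_{n+2} - 12 a_n] x^n = 0.
Setting each coefficient to zero gives the recurrence:
  (n+2)(n+1) a_{n+2} - 12 a_n = 0,
  a_{n+2} = 12 / ((n+1)(n+2)) a_n.

Check with a_0 = 1, a_1 = -2 (apply the recurrence for n = 0, 1, 2, 3): a_0 = 1, a_1 = -2, a_2 = 6, a_3 = -4, a_4 = 6, a_5 = -12/5.

a_{n+2} = 12/((n+1)(n+2)) * a_n; check: a_0 = 1, a_1 = -2, a_2 = 6, a_3 = -4, a_4 = 6, a_5 = -12/5


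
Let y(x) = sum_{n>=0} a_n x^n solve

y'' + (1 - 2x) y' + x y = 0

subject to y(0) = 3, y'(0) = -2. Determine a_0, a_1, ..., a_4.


Ansatz: y(x) = sum_{n>=0} a_n x^n, so y'(x) = sum_{n>=1} n a_n x^(n-1) and y''(x) = sum_{n>=2} n(n-1) a_n x^(n-2).
Substitute into P(x) y'' + Q(x) y' + R(x) y = 0 with P(x) = 1, Q(x) = 1 - 2x, R(x) = x, and match powers of x.
Initial conditions: a_0 = 3, a_1 = -2.
Setting the coefficient of each power of x to zero and solving order by order (substituting the coefficients already found):
  x^0: 2 a_2 + a_1 = 0  ->  2 a_2 = -a_1 = 2  ->  a_2 = 1
  x^1: 6 a_3 + 2 a_2 - 2 a_1 + a_0 = 0  ->  6 a_3 = -2 a_2 + 2 a_1 - a_0 = -9  ->  a_3 = -3/2
  x^2: 12 a_4 + 3 a_3 - 4 a_2 + a_1 = 0  ->  12 a_4 = -3 a_3 + 4 a_2 - a_1 = 21/2  ->  a_4 = 7/8
Truncated series: y(x) = 3 - 2 x + x^2 - (3/2) x^3 + (7/8) x^4 + O(x^5).

a_0 = 3; a_1 = -2; a_2 = 1; a_3 = -3/2; a_4 = 7/8


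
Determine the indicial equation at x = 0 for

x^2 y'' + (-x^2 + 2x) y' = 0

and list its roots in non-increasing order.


Divide by x^2 to reach normal form y'' + P_1(x) y' + P_2(x) y = 0 with P_1(x) = -1 + 2/x and P_2(x) = 0.
x = 0 is a singular point because the y'-coefficient -1 + 2/x has a pole at x = 0.
It is a regular singular point because x P_1(x) = p(x) = 2 - x and x^2 P_2(x) = q(x) = 0 are polynomials, hence analytic at x = 0.
p(0) = 2,  q(0) = 0.
Indicial equation: r(r-1) + p(0) r + q(0) = 0, i.e. r^2 + (p(0) - 1) r + q(0) = 0, i.e. r^2 + 1 r = 0.
Discriminant: (1)^2 - 4(0) = 1, so r = (-1 ± 1)/2.
Solving: r_1 = 0, r_2 = -1.

indicial: r^2 + 1 r = 0; roots r_1 = 0, r_2 = -1


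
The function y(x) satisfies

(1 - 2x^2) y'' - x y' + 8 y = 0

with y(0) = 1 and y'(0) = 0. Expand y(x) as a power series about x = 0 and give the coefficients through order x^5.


Ansatz: y(x) = sum_{n>=0} a_n x^n, so y'(x) = sum_{n>=1} n a_n x^(n-1) and y''(x) = sum_{n>=2} n(n-1) a_n x^(n-2).
Substitute into P(x) y'' + Q(x) y' + R(x) y = 0 with P(x) = 1 - 2x^2, Q(x) = -x, R(x) = 8, and match powers of x.
Initial conditions: a_0 = 1, a_1 = 0.
Setting the coefficient of each power of x to zero and solving order by order (substituting the coefficients already found):
  x^0: 2 a_2 + 8 a_0 = 0  ->  2 a_2 = -8 a_0 = -8  ->  a_2 = -4
  x^1: 6 a_3 + 7 a_1 = 0  ->  6 a_3 = -7 a_1 = 0  ->  a_3 = 0
  x^2: 12 a_4 + 2 a_2 = 0  ->  12 a_4 = -2 a_2 = 8  ->  a_4 = 2/3
  x^3: 20 a_5 - 7 a_3 = 0  ->  20 a_5 = 7 a_3 = 0  ->  a_5 = 0
Truncated series: y(x) = 1 - 4 x^2 + (2/3) x^4 + O(x^6).

a_0 = 1; a_1 = 0; a_2 = -4; a_3 = 0; a_4 = 2/3; a_5 = 0


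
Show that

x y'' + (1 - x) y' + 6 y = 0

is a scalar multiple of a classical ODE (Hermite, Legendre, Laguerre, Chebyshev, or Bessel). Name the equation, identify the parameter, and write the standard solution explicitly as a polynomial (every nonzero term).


The equation is already in a standard form:  x y'' + (1 - x) y' + 6 y = 0.
This matches the Laguerre equation x y'' + (1 - x) y' + n y = 0 with n = 6; the polynomial solution is L_6(x).
With y = sum_k a_k x^k, matching x^k gives (k+1)k a_{k+1} + (k+1) a_{k+1} - k a_k + n a_k = 0, i.e. (k+1)^2 a_{k+1} = (k - n) a_k = (k - 6) a_k. The right side vanishes at k = 6, so the series terminates at degree 6.
Standard normalization L_n(0) = 1 gives a_0 = 1. Work upward with a_{k+1} = (k - 6) a_k / (k+1)^2:
  a_1 = (0 - 6)(1) / 1^2 = -6/1 = -6
  a_2 = (1 - 6)(-6) / 2^2 = 30/4 = 15/2
  a_3 = (2 - 6)(15/2) / 3^2 = -30/9 = -10/3
  a_4 = (3 - 6)(-10/3) / 4^2 = 10/16 = 5/8
  a_5 = (4 - 6)(5/8) / 5^2 = (-5/4)/25 = -1/20
  a_6 = (5 - 6)(-1/20) / 6^2 = (1/20)/36 = 1/720
Hence L_6(x) = x^6/720 - x^5/20 + 5 x^4/8 - 10 x^3/3 + 15 x^2/2 - 6 x + 1.

L_6(x); series = x^6/720 - x^5/20 + 5 x^4/8 - 10 x^3/3 + 15 x^2/2 - 6 x + 1


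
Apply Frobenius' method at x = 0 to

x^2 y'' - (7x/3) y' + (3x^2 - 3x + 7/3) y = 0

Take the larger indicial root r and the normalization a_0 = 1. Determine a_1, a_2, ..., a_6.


Write in Frobenius form y'' + (p(x)/x) y' + (q(x)/x^2) y = 0:
  p(x) = -7/3,  q(x) = 3x^2 - 3x + 7/3.
Indicial equation: r(r-1) + (-7/3) r + (7/3) = 0 -> roots r_1 = 7/3, r_2 = 1.
Take r = r_1 = 7/3. Let y(x) = x^r sum_{n>=0} a_n x^n with a_0 = 1.
Substitute y = x^r sum a_n x^n and match x^{r+n}. The recurrence is
  D(n) a_n - 3 a_{n-1} + 3 a_{n-2} = 0,  where D(n) = (r+n)(r+n-1) + (-7/3)(r+n) + (7/3).
  a_n = [3 a_{n-1} - 3 a_{n-2}] / D(n).
Since the indicial polynomial factors as (r - r_1)(r - r_2), D(n) = (r_1 + n - r_1)(r_1 + n - r_2) = n(n + 4/3).
Evaluating step by step (a_0 = 1):
  n = 1: D(1) = 1(1 + 4/3) = 7/3; numerator = 3(1) = 3; a_1 = (3)/(7/3) = 9/7
  n = 2: D(2) = 2(2 + 4/3) = 20/3; numerator = 3(9/7) - 3(1) = 6/7; a_2 = (6/7)/(20/3) = 9/70
  n = 3: D(3) = 3(3 + 4/3) = 13; numerator = 3(9/70) - 3(9/7) = -243/70; a_3 = (-243/70)/(13) = -243/910
  n = 4: D(4) = 4(4 + 4/3) = 64/3; numerator = 3(-243/910) - 3(9/70) = -108/91; a_4 = (-108/91)/(64/3) = -81/1456
  n = 5: D(5) = 5(5 + 4/3) = 95/3; numerator = 3(-81/1456) - 3(-243/910) = 4617/7280; a_5 = (4617/7280)/(95/3) = 729/36400
  n = 6: D(6) = 6(6 + 4/3) = 44; numerator = 3(729/36400) - 3(-81/1456) = 4131/18200; a_6 = (4131/18200)/(44) = 4131/800800

r = 7/3; a_0 = 1; a_1 = 9/7; a_2 = 9/70; a_3 = -243/910; a_4 = -81/1456; a_5 = 729/36400; a_6 = 4131/800800


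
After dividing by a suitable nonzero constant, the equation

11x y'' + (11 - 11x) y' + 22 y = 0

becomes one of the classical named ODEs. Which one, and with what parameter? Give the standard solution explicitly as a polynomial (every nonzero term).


All three coefficients share the factor 11; dividing through by 11 gives  x y'' + (1 - x) y' + 2 y = 0.
This matches the Laguerre equation x y'' + (1 - x) y' + n y = 0 with n = 2; the polynomial solution is L_2(x).
With y = sum_k a_k x^k, matching x^k gives (k+1)k a_{k+1} + (k+1) a_{k+1} - k a_k + n a_k = 0, i.e. (k+1)^2 a_{k+1} = (k - n) a_k = (k - 2) a_k. The right side vanishes at k = 2, so the series terminates at degree 2.
Standard normalization L_n(0) = 1 gives a_0 = 1. Work upward with a_{k+1} = (k - 2) a_k / (k+1)^2:
  a_1 = (0 - 2)(1) / 1^2 = -2/1 = -2
  a_2 = (1 - 2)(-2) / 2^2 = 2/4 = 1/2
Hence L_2(x) = x^2/2 - 2 x + 1.

L_2(x); series = x^2/2 - 2 x + 1
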